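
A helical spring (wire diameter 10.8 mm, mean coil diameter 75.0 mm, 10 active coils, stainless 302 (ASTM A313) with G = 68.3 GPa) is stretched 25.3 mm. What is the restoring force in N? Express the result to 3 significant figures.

697 N

k = Gd⁴/(8D³N_a) = (68.3×10³)(10.8⁴)/(8·75.0³·10) = 27.532 N/mm
F = k·δ = 27.532 × 25.3 = 696.57 N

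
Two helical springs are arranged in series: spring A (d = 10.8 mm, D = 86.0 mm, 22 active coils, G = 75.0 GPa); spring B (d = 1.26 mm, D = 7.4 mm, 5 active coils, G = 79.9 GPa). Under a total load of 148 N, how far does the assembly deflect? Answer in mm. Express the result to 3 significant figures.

28.1 mm

k_A = Gd⁴/(8D³N_a) = (75.0×10³)(10.8⁴)/(8·86.0³·22) = 9.1148 N/mm
k_B = Gd⁴/(8D³N_a) = (79.9×10³)(1.26⁴)/(8·7.4³·5) = 12.424 N/mm
Series: 1/k_eq = 1/9.1148 + 1/12.424 = 0.1902; k_eq = 5.2577 N/mm
δ = F/k_eq = 148/5.2577 = 28.149 mm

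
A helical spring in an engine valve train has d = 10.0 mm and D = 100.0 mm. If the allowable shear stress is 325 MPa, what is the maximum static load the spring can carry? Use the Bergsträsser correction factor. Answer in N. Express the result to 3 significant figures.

C = D/d = 100.0/10.0 = 10.0000
K_B = (4C+2)/(4C−3) = 42.000/37.000 = 1.1351
τ_max = K·8FD/(πd³) → F_max = τ_allow·πd³/(8DK)
F_max = 325·π·10.0³/(8·100.0·1.1351) = 1.021e+06/908.11 = 1124.3 N

1120 N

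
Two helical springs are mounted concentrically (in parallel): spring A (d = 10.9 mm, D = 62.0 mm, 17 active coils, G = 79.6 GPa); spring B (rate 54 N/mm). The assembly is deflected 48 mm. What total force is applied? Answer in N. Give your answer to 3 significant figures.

4260 N

k_A = Gd⁴/(8D³N_a) = (79.6×10³)(10.9⁴)/(8·62.0³·17) = 34.666 N/mm
Parallel: k_eq = 34.666 + 54 = 88.666 N/mm
F = k_eq·δ = 88.666·48 = 4256 N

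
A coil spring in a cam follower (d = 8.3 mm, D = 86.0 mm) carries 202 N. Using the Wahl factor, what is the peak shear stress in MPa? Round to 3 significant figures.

88.2 MPa

Spring index C = D/d = 86.0/8.3 = 10.3614
K_W = (4C−1)/(4C−4) + 0.615/C = 40.446/37.446 + 0.0594 = 1.1395
τ₀ = 8FD/(πd³) = 8·202·86.0/(π·8.3³) = 138976/1796.3 = 77.367 MPa
τ_max = K·τ₀ = 1.1395 × 77.367 = 88.157 MPa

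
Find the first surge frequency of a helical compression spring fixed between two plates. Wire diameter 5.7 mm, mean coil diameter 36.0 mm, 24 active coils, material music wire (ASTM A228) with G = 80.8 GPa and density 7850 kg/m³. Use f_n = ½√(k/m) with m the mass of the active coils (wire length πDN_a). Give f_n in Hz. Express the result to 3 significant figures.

66.2 Hz

k = Gd⁴/(8D³N_a) = (80.8×10³)(5.7⁴)/(8·36.0³·24) = 9.5214 N/mm = 9521.4 N/m
Wire length L = πDN_a = π·36.0·24 = 2714.3 mm
m = ρ·(πd²/4)·L = 7850 × 25.518×10⁻⁶ m² × 2.7143 m = 0.54372 kg
f_n = ½√(k/m) = 0.5·√(9521.4/0.54372) = 0.5·√(17512) = 66.166 Hz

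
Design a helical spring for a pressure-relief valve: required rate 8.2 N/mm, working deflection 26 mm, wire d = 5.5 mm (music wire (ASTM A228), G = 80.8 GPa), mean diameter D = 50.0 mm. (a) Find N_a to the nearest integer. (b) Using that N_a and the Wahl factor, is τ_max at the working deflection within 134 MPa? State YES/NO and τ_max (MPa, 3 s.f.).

(a) 9 coils; (b) NO, τ_max = 190 MPa

N_a = Gd⁴/(8D³k) = (80.8×10³)(5.5⁴)/(8·50.0³·8.2) = 9.017 → N_a = 9
Actual rate k = Gd⁴/(8D³·9) = 8.2152 N/mm
Working load F = kδ = 8.2152·26 = 213.6 N
C = 50.0/5.5 = 9.0909; K_W = (4C−1)/(4C−4)+0.615/C = 1.1603
τ_max = K_W·8FD/(πd³) = 1.1603·163.46 = 189.67 MPa
τ_max > 134 MPa → exceeds allowable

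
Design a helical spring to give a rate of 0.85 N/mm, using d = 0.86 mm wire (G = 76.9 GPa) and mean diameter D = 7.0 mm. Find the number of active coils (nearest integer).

N_a = Gd⁴/(8D³k) = (76.9×10³ × 0.86⁴)/(8 × 7.0³ × 0.85)
    = 42064.9 / 2332.4 = 18.04 → 18 coils

18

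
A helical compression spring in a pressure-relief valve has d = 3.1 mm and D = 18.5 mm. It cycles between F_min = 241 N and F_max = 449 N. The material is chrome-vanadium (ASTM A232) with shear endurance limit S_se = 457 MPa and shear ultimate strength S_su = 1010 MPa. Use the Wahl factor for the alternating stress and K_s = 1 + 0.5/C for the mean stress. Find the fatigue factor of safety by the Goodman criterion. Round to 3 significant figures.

C = D/d = 18.5/3.1 = 5.9677; K_W = (4C−1)/(4C−4)+0.615/C = 1.2540; K_s = 1+0.5/C = 1.0838
F_a = (F_max−F_min)/2 = 104 N; F_m = (F_max+F_min)/2 = 345 N
τ_a = K_W·8F_aD/(πd³) = 1.2540 × 164.46 = 206.24 MPa
τ_m = K_s·8F_mD/(πd³) = 1.0838 × 545.56 = 591.27 MPa
Goodman: 1/n_f = τ_a/S_se + τ_m/S_su = 206.24/457 + 591.27/1010 = 0.45129 + 0.58542 = 1.0367
n_f = 1/1.0367 = 0.9646

0.965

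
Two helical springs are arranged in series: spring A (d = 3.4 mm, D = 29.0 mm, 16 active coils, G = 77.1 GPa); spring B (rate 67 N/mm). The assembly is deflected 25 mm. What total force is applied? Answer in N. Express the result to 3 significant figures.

k_A = Gd⁴/(8D³N_a) = (77.1×10³)(3.4⁴)/(8·29.0³·16) = 3.3004 N/mm
Series: 1/k_eq = 1/3.3004 + 1/67 = 0.31792; k_eq = 3.1455 N/mm
F = k_eq·δ = 3.1455·25 = 78.636 N

78.6 N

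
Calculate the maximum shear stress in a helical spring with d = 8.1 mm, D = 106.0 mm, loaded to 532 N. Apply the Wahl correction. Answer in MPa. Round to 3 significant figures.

300 MPa

Spring index C = D/d = 106.0/8.1 = 13.0864
K_W = (4C−1)/(4C−4) + 0.615/C = 51.346/48.346 + 0.0470 = 1.1090
τ₀ = 8FD/(πd³) = 8·532·106.0/(π·8.1³) = 451136/1669.6 = 270.21 MPa
τ_max = K·τ₀ = 1.1090 × 270.21 = 299.68 MPa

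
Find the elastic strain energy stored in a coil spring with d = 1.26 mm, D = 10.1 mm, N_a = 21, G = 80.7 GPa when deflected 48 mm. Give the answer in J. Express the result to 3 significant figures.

k = Gd⁴/(8D³N_a) = (80.7×10³)(1.26⁴)/(8·10.1³·21) = 1.1751 N/mm
U = ½kδ² = 0.5 × 1.1751 × 48² = 1353.7 N·mm = 1.3537 J

1.35 J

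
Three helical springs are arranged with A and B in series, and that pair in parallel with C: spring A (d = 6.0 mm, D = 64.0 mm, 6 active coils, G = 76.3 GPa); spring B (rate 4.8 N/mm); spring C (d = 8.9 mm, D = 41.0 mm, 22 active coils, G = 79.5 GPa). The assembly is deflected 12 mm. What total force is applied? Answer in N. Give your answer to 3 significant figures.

k_A = Gd⁴/(8D³N_a) = (76.3×10³)(6.0⁴)/(8·64.0³·6) = 7.8587 N/mm
k_C = Gd⁴/(8D³N_a) = (79.5×10³)(8.9⁴)/(8·41.0³·22) = 41.121 N/mm
Springs A,B series: k_AB = 1/(1/7.8587+1/4.8) = 2.9799 N/mm; parallel with C: k_eq = 2.9799+41.121 = 44.101 N/mm
F = k_eq·δ = 44.101·12 = 529.21 N

529 N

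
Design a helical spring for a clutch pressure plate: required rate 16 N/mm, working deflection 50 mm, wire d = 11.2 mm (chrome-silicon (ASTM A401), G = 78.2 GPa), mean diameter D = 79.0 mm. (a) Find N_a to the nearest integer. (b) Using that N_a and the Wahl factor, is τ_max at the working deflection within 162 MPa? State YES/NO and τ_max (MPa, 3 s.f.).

N_a = Gd⁴/(8D³k) = (78.2×10³)(11.2⁴)/(8·79.0³·16) = 19.5 → N_a = 19
Actual rate k = Gd⁴/(8D³·19) = 16.419 N/mm
Working load F = kδ = 16.419·50 = 820.96 N
C = 79.0/11.2 = 7.0536; K_W = (4C−1)/(4C−4)+0.615/C = 1.2111
τ_max = K_W·8FD/(πd³) = 1.2111·117.55 = 142.37 MPa
τ_max ≤ 162 MPa → acceptable

(a) 19 coils; (b) YES, τ_max = 142 MPa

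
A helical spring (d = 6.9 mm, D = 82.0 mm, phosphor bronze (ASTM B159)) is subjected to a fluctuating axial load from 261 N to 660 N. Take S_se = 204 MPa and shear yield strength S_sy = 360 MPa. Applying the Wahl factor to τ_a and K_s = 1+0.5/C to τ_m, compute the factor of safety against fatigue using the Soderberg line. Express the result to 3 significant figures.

C = D/d = 82.0/6.9 = 11.8841; K_W = (4C−1)/(4C−4)+0.615/C = 1.1207; K_s = 1+0.5/C = 1.0421
F_a = (F_max−F_min)/2 = 199.5 N; F_m = (F_max+F_min)/2 = 460.5 N
τ_a = K_W·8F_aD/(πd³) = 1.1207 × 126.81 = 142.11 MPa
τ_m = K_s·8F_mD/(πd³) = 1.0421 × 292.71 = 305.02 MPa
Soderberg: 1/n_f = τ_a/S_se + τ_m/S_sy = 142.11/204 + 305.02/360 = 0.69661 + 0.84729 = 1.5439
n_f = 1/1.5439 = 0.6477

0.648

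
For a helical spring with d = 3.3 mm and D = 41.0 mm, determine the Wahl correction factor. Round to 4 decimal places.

1.1151

C = D/d = 41.0/3.3 = 12.4242
K_W = (4C−1)/(4C−4) + 0.615/C = 48.697/45.697 + 0.0495 = 1.1151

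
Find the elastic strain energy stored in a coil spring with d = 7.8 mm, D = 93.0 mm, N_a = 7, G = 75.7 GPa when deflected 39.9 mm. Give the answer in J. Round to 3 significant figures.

4.95 J

k = Gd⁴/(8D³N_a) = (75.7×10³)(7.8⁴)/(8·93.0³·7) = 6.2207 N/mm
U = ½kδ² = 0.5 × 6.2207 × 39.9² = 4951.7 N·mm = 4.9517 J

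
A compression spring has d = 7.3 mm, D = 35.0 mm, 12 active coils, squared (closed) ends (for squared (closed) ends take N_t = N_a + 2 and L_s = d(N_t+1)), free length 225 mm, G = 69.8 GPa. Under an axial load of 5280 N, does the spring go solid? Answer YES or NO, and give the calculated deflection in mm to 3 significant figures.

NO, δ = 110 mm

k = Gd⁴/(8D³N_a) = (69.8×10³)(7.3⁴)/(8·35.0³·12) = 48.158 N/mm
N_t = 14; L_s = 7.3·15 = 109.5 mm; δ_solid = L₀ − L_s = 225 − 109.5 = 115.5 mm
δ = F/k = 5280/48.158 = 109.64 mm
δ < δ_solid → spring does not go solid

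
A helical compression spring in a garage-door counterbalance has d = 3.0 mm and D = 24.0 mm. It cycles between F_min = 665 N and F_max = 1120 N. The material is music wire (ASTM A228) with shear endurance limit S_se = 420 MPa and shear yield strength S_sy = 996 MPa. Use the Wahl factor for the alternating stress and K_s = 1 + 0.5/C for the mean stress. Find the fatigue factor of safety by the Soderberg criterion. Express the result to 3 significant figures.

C = D/d = 24.0/3.0 = 8.0000; K_W = (4C−1)/(4C−4)+0.615/C = 1.1840; K_s = 1+0.5/C = 1.0625
F_a = (F_max−F_min)/2 = 227.5 N; F_m = (F_max+F_min)/2 = 892.5 N
τ_a = K_W·8F_aD/(πd³) = 1.1840 × 514.95 = 609.72 MPa
τ_m = K_s·8F_mD/(πd³) = 1.0625 × 2020.2 = 2146.5 MPa
Soderberg: 1/n_f = τ_a/S_se + τ_m/S_sy = 609.72/420 + 2146.5/996 = 1.45170 + 2.15509 = 3.6068
n_f = 1/3.6068 = 0.2773

0.277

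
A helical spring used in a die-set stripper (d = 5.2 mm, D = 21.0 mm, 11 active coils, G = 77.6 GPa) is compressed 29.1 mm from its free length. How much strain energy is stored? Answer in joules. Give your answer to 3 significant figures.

k = Gd⁴/(8D³N_a) = (77.6×10³)(5.2⁴)/(8·21.0³·11) = 69.62 N/mm
U = ½kδ² = 0.5 × 69.62 × 29.1² = 29477 N·mm = 29.477 J

29.5 J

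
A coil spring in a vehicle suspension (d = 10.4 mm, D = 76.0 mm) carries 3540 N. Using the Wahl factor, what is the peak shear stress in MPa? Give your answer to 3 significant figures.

733 MPa

Spring index C = D/d = 76.0/10.4 = 7.3077
K_W = (4C−1)/(4C−4) + 0.615/C = 28.231/25.231 + 0.0842 = 1.2031
τ₀ = 8FD/(πd³) = 8·3540·76.0/(π·10.4³) = 2.15232e+06/3533.9 = 609.06 MPa
τ_max = K·τ₀ = 1.2031 × 609.06 = 732.73 MPa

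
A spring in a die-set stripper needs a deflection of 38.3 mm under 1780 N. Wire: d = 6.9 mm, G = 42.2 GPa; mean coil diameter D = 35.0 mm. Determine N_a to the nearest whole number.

6

Required rate k = F/δ = 1780/38.3 = 46.475 N/mm
N_a = Gd⁴/(8D³k) = (42.2×10³ × 6.9⁴)/(8 × 35.0³ × 46.475)
    = 9.56553e+07 / 1.5941e+07 = 6.001 → 6 coils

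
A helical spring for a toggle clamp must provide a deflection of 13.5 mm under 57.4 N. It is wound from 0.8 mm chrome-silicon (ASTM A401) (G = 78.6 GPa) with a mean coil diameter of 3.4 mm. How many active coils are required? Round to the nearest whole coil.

24

Required rate k = F/δ = 57.4/13.5 = 4.2519 N/mm
N_a = Gd⁴/(8D³k) = (78.6×10³ × 0.8⁴)/(8 × 3.4³ × 4.2519)
    = 32194.6 / 1336.92 = 24.08 → 24 coils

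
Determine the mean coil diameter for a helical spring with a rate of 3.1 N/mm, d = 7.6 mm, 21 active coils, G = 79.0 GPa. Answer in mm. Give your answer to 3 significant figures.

79.7 mm

D = (Gd⁴/(8N_a·k))^(1/3) = (79.0×10³·7.6⁴/(8·21·3.1))^(1/3)
  = (506070)^(1/3) = 79.6899 mm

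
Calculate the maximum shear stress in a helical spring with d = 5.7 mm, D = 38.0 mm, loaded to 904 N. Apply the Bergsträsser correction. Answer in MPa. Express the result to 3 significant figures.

572 MPa

Spring index C = D/d = 38.0/5.7 = 6.6667
K_B = (4C+2)/(4C−3) = 28.667/23.667 = 1.2113
τ₀ = 8FD/(πd³) = 8·904·38.0/(π·5.7³) = 274816/581.8 = 472.35 MPa
τ_max = K·τ₀ = 1.2113 × 472.35 = 572.15 MPa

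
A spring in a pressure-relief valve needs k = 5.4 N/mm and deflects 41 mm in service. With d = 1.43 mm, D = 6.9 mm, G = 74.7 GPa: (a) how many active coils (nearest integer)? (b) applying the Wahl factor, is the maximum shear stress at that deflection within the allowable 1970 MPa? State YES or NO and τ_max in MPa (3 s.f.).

N_a = Gd⁴/(8D³k) = (74.7×10³)(1.43⁴)/(8·6.9³·5.4) = 22.01 → N_a = 22
Actual rate k = Gd⁴/(8D³·22) = 5.4026 N/mm
Working load F = kδ = 5.4026·41 = 221.51 N
C = 6.9/1.43 = 4.8252; K_W = (4C−1)/(4C−4)+0.615/C = 1.3235
τ_max = K_W·8FD/(πd³) = 1.3235·1331 = 1761.6 MPa
τ_max ≤ 1970 MPa → acceptable

(a) 22 coils; (b) YES, τ_max = 1760 MPa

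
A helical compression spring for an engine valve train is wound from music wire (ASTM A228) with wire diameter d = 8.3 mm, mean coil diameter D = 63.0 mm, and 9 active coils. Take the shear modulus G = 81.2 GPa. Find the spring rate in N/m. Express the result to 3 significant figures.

k = Gd⁴/(8D³N_a) = (81.2×10³ × 8.3⁴) / (8 × 63.0³ × 9)
  = 3.85362e+08 / 1.80034e+07 = 21.405 N/mm = 21405 N/m

21400 N/m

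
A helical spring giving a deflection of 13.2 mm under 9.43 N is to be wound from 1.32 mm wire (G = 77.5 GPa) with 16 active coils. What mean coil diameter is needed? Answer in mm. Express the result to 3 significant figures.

13.7 mm

Required rate k = F/δ = 9.43/13.2 = 0.71439 N/mm
D = (Gd⁴/(8N_a·k))^(1/3) = (77.5×10³·1.32⁴/(8·16·0.71439))^(1/3)
  = (2573.06)^(1/3) = 13.7030 mm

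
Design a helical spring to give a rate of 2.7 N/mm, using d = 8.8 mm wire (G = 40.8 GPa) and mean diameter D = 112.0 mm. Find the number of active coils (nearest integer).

N_a = Gd⁴/(8D³k) = (40.8×10³ × 8.8⁴)/(8 × 112.0³ × 2.7)
    = 2.44676e+08 / 3.03464e+07 = 8.063 → 8 coils

8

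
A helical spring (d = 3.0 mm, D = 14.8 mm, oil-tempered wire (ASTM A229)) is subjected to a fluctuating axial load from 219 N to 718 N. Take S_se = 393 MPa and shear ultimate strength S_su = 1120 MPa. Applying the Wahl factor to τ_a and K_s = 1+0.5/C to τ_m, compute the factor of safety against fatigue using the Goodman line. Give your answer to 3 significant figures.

0.553

C = D/d = 14.8/3.0 = 4.9333; K_W = (4C−1)/(4C−4)+0.615/C = 1.3153; K_s = 1+0.5/C = 1.1014
F_a = (F_max−F_min)/2 = 249.5 N; F_m = (F_max+F_min)/2 = 468.5 N
τ_a = K_W·8F_aD/(πd³) = 1.3153 × 348.26 = 458.09 MPa
τ_m = K_s·8F_mD/(πd³) = 1.1014 × 653.95 = 720.23 MPa
Goodman: 1/n_f = τ_a/S_se + τ_m/S_su = 458.09/393 + 720.23/1120 = 1.16561 + 0.64307 = 1.8087
n_f = 1/1.8087 = 0.5529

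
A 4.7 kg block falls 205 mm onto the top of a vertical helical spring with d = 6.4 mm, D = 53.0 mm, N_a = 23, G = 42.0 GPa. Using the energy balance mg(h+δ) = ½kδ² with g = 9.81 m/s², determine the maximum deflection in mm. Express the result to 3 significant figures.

106 mm

k = Gd⁴/(8D³N_a) = (42.0×10³)(6.4⁴)/(8·53.0³·23) = 2.5723 N/mm
W = mg = 4.7 × 9.81 = 46.107 N
½kδ² − Wδ − Wh = 0 → δ = (W + √(W² + 2kWh))/k
δ = (46.107 + √(2125.9 + 48626.7))/2.5723 = (46.107 + 225.28)/2.5723 = 105.5 mm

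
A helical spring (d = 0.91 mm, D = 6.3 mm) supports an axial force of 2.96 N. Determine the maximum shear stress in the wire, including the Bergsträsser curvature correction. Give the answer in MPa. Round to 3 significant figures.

Spring index C = D/d = 6.3/0.91 = 6.9231
K_B = (4C+2)/(4C−3) = 29.692/24.692 = 1.2025
τ₀ = 8FD/(πd³) = 8·2.96·6.3/(π·0.91³) = 149.184/2.3674 = 63.016 MPa
τ_max = K·τ₀ = 1.2025 × 63.016 = 75.776 MPa

75.8 MPa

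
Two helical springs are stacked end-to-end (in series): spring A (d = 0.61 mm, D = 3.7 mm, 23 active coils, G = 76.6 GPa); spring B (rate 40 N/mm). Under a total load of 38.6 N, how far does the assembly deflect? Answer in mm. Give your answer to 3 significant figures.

34.9 mm

k_A = Gd⁴/(8D³N_a) = (76.6×10³)(0.61⁴)/(8·3.7³·23) = 1.138 N/mm
Series: 1/k_eq = 1/1.138 + 1/40 = 0.90377; k_eq = 1.1065 N/mm
δ = F/k_eq = 38.6/1.1065 = 34.885 mm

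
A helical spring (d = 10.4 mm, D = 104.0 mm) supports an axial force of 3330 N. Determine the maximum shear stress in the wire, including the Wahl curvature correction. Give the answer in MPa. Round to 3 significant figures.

898 MPa

Spring index C = D/d = 104.0/10.4 = 10.0000
K_W = (4C−1)/(4C−4) + 0.615/C = 39.000/36.000 + 0.0615 = 1.1448
τ₀ = 8FD/(πd³) = 8·3330·104.0/(π·10.4³) = 2.77056e+06/3533.9 = 784 MPa
τ_max = K·τ₀ = 1.1448 × 784 = 897.55 MPa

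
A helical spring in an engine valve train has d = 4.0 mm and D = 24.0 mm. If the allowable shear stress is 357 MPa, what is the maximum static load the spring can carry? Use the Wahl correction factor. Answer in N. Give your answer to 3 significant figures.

298 N

C = D/d = 24.0/4.0 = 6.0000
K_W = (4C−1)/(4C−4) + 0.615/C = 23.000/20.000 + 0.1025 = 1.2525
τ_max = K·8FD/(πd³) → F_max = τ_allow·πd³/(8DK)
F_max = 357·π·4.0³/(8·24.0·1.2525) = 71779/240.48 = 298.48 N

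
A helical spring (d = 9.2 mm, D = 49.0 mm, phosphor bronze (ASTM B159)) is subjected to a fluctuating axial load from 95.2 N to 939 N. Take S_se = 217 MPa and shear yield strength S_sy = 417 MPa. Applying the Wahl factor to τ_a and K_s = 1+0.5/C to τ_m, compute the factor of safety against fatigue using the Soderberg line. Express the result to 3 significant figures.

1.62

C = D/d = 49.0/9.2 = 5.3261; K_W = (4C−1)/(4C−4)+0.615/C = 1.2888; K_s = 1+0.5/C = 1.0939
F_a = (F_max−F_min)/2 = 421.9 N; F_m = (F_max+F_min)/2 = 517.1 N
τ_a = K_W·8F_aD/(πd³) = 1.2888 × 67.606 = 87.132 MPa
τ_m = K_s·8F_mD/(πd³) = 1.0939 × 82.86 = 90.639 MPa
Soderberg: 1/n_f = τ_a/S_se + τ_m/S_sy = 87.132/217 + 90.639/417 = 0.40153 + 0.21736 = 0.61889
n_f = 1/0.61889 = 1.616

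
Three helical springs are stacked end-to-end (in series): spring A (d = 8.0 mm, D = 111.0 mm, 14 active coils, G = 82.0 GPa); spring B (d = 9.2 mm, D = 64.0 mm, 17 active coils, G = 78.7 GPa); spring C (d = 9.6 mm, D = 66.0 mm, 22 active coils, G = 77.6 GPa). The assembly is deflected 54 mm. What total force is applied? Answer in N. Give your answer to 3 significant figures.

k_A = Gd⁴/(8D³N_a) = (82.0×10³)(8.0⁴)/(8·111.0³·14) = 2.1927 N/mm
k_B = Gd⁴/(8D³N_a) = (78.7×10³)(9.2⁴)/(8·64.0³·17) = 15.814 N/mm
k_C = Gd⁴/(8D³N_a) = (77.6×10³)(9.6⁴)/(8·66.0³·22) = 13.026 N/mm
Series: 1/k_eq = 1/2.1927 + 1/15.814 + 1/13.026 = 0.59606; k_eq = 1.6777 N/mm
F = k_eq·δ = 1.6777·54 = 90.595 N

90.6 N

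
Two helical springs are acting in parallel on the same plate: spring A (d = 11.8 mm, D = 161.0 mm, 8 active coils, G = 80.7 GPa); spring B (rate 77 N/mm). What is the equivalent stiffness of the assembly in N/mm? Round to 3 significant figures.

k_A = Gd⁴/(8D³N_a) = (80.7×10³)(11.8⁴)/(8·161.0³·8) = 5.8579 N/mm
Parallel: k_eq = 5.8579 + 77 = 82.858 N/mm

82.9 N/mm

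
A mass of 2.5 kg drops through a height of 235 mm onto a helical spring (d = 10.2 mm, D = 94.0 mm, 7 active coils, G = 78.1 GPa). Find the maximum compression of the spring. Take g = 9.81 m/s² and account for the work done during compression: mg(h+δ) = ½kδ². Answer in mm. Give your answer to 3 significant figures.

k = Gd⁴/(8D³N_a) = (78.1×10³)(10.2⁴)/(8·94.0³·7) = 18.175 N/mm
W = mg = 2.5 × 9.81 = 24.525 N
½kδ² − Wδ − Wh = 0 → δ = (W + √(W² + 2kWh))/k
δ = (24.525 + √(601.48 + 209501))/18.175 = (24.525 + 458.37)/18.175 = 26.569 mm

26.6 mm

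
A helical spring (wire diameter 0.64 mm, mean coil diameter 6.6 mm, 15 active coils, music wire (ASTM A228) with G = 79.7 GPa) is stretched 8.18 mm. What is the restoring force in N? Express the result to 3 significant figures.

k = Gd⁴/(8D³N_a) = (79.7×10³)(0.64⁴)/(8·6.6³·15) = 0.38758 N/mm
F = k·δ = 0.38758 × 8.18 = 3.1704 N

3.17 N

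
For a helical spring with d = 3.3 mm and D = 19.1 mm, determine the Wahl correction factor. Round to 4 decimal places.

C = D/d = 19.1/3.3 = 5.7879
K_W = (4C−1)/(4C−4) + 0.615/C = 22.152/19.152 + 0.1063 = 1.2629

1.2629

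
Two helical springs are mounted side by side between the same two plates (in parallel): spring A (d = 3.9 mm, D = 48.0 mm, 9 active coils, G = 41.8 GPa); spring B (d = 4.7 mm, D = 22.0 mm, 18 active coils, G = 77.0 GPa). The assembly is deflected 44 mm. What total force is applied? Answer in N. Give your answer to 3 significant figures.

k_A = Gd⁴/(8D³N_a) = (41.8×10³)(3.9⁴)/(8·48.0³·9) = 1.2144 N/mm
k_B = Gd⁴/(8D³N_a) = (77.0×10³)(4.7⁴)/(8·22.0³·18) = 24.505 N/mm
Parallel: k_eq = 1.2144 + 24.505 = 25.719 N/mm
F = k_eq·δ = 25.719·44 = 1131.6 N

1130 N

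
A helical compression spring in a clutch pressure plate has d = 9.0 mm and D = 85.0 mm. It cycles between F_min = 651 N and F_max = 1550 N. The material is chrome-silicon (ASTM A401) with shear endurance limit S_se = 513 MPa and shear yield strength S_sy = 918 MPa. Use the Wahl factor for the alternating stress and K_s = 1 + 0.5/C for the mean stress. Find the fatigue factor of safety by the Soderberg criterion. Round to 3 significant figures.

1.48

C = D/d = 85.0/9.0 = 9.4444; K_W = (4C−1)/(4C−4)+0.615/C = 1.1539; K_s = 1+0.5/C = 1.0529
F_a = (F_max−F_min)/2 = 449.5 N; F_m = (F_max+F_min)/2 = 1100.5 N
τ_a = K_W·8F_aD/(πd³) = 1.1539 × 133.46 = 154.01 MPa
τ_m = K_s·8F_mD/(πd³) = 1.0529 × 326.75 = 344.05 MPa
Soderberg: 1/n_f = τ_a/S_se + τ_m/S_sy = 154.01/513 + 344.05/918 = 0.30021 + 0.37479 = 0.675
n_f = 1/0.675 = 1.481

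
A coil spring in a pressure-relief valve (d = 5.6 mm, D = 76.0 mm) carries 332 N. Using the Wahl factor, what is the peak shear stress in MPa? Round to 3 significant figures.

404 MPa

Spring index C = D/d = 76.0/5.6 = 13.5714
K_W = (4C−1)/(4C−4) + 0.615/C = 53.286/50.286 + 0.0453 = 1.1050
τ₀ = 8FD/(πd³) = 8·332·76.0/(π·5.6³) = 201856/551.71 = 365.87 MPa
τ_max = K·τ₀ = 1.1050 × 365.87 = 404.28 MPa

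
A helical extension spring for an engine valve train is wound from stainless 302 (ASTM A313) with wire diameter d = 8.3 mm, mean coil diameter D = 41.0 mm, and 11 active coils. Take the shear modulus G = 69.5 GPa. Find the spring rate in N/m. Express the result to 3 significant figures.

k = Gd⁴/(8D³N_a) = (69.5×10³ × 8.3⁴) / (8 × 41.0³ × 11)
  = 3.29835e+08 / 6.06505e+06 = 54.383 N/mm = 54383 N/m

54400 N/m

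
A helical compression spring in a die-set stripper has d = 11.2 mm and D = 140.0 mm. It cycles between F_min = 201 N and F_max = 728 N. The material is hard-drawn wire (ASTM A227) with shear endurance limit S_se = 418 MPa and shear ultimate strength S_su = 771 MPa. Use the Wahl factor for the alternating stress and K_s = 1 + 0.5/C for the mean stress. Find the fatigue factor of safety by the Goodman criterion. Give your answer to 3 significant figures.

C = D/d = 140.0/11.2 = 12.5000; K_W = (4C−1)/(4C−4)+0.615/C = 1.1144; K_s = 1+0.5/C = 1.0400
F_a = (F_max−F_min)/2 = 263.5 N; F_m = (F_max+F_min)/2 = 464.5 N
τ_a = K_W·8F_aD/(πd³) = 1.1144 × 66.864 = 74.515 MPa
τ_m = K_s·8F_mD/(πd³) = 1.0400 × 117.87 = 122.58 MPa
Goodman: 1/n_f = τ_a/S_se + τ_m/S_su = 74.515/418 + 122.58/771 = 0.17827 + 0.15899 = 0.33726
n_f = 1/0.33726 = 2.965

2.97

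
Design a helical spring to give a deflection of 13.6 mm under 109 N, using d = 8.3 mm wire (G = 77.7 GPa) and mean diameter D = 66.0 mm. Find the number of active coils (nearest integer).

Required rate k = F/δ = 109/13.6 = 8.0147 N/mm
N_a = Gd⁴/(8D³k) = (77.7×10³ × 8.3⁴)/(8 × 66.0³ × 8.0147)
    = 3.68751e+08 / 1.84336e+07 = 20 → 20 coils

20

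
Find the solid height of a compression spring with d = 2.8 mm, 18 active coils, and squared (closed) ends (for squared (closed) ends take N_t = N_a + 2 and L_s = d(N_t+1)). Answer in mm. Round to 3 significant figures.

squared (closed) ends: N_t = N_a + 2 = 18 + 2 = 20
L_s = d·(N_t+1) = 2.8 × 21 = 58.8 mm

58.8 mm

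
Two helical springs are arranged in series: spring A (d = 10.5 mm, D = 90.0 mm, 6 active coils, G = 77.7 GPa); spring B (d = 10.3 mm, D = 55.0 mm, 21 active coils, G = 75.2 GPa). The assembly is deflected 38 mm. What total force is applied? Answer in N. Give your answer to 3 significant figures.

k_A = Gd⁴/(8D³N_a) = (77.7×10³)(10.5⁴)/(8·90.0³·6) = 26.99 N/mm
k_B = Gd⁴/(8D³N_a) = (75.2×10³)(10.3⁴)/(8·55.0³·21) = 30.281 N/mm
Series: 1/k_eq = 1/26.99 + 1/30.281 = 0.070074; k_eq = 14.271 N/mm
F = k_eq·δ = 14.271·38 = 542.28 N

542 N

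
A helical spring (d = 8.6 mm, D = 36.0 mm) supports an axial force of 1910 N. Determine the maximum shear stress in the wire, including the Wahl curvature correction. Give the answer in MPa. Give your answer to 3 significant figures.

Spring index C = D/d = 36.0/8.6 = 4.1860
K_W = (4C−1)/(4C−4) + 0.615/C = 15.744/12.744 + 0.1469 = 1.3823
τ₀ = 8FD/(πd³) = 8·1910·36.0/(π·8.6³) = 550080/1998.2 = 275.28 MPa
τ_max = K·τ₀ = 1.3823 × 275.28 = 380.53 MPa

381 MPa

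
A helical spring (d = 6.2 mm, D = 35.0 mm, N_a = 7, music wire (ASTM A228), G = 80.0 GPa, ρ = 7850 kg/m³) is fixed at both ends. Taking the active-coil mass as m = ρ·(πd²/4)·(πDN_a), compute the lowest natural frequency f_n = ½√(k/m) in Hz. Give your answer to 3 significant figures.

260 Hz

k = Gd⁴/(8D³N_a) = (80.0×10³)(6.2⁴)/(8·35.0³·7) = 49.234 N/mm = 49234 N/m
Wire length L = πDN_a = π·35.0·7 = 769.69 mm
m = ρ·(πd²/4)·L = 7850 × 30.191×10⁻⁶ m² × 0.76969 m = 0.18241 kg
f_n = ½√(k/m) = 0.5·√(49234/0.18241) = 0.5·√(2.699e+05) = 259.76 Hz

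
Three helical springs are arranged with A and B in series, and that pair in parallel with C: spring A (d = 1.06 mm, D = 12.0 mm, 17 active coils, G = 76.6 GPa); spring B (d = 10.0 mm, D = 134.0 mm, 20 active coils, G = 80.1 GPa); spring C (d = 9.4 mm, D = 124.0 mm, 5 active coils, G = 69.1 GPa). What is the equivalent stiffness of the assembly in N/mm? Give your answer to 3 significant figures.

k_A = Gd⁴/(8D³N_a) = (76.6×10³)(1.06⁴)/(8·12.0³·17) = 0.4115 N/mm
k_B = Gd⁴/(8D³N_a) = (80.1×10³)(10.0⁴)/(8·134.0³·20) = 2.0806 N/mm
k_C = Gd⁴/(8D³N_a) = (69.1×10³)(9.4⁴)/(8·124.0³·5) = 7.074 N/mm
Springs A,B series: k_AB = 1/(1/0.4115+1/2.0806) = 0.34355 N/mm; parallel with C: k_eq = 0.34355+7.074 = 7.4175 N/mm

7.42 N/mm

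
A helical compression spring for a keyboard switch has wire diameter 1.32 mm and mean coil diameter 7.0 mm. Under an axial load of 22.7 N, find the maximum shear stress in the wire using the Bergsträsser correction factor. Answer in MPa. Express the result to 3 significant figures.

224 MPa

Spring index C = D/d = 7.0/1.32 = 5.3030
K_B = (4C+2)/(4C−3) = 23.212/18.212 = 1.2745
τ₀ = 8FD/(πd³) = 8·22.7·7.0/(π·1.32³) = 1271.2/7.2256 = 175.93 MPa
τ_max = K·τ₀ = 1.2745 × 175.93 = 224.23 MPa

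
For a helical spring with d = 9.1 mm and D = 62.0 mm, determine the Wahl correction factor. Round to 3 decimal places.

1.219

C = D/d = 62.0/9.1 = 6.8132
K_W = (4C−1)/(4C−4) + 0.615/C = 26.253/23.253 + 0.0903 = 1.2193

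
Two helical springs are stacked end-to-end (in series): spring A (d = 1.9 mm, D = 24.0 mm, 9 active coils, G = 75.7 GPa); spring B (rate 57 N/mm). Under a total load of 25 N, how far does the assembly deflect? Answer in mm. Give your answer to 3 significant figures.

25.7 mm

k_A = Gd⁴/(8D³N_a) = (75.7×10³)(1.9⁴)/(8·24.0³·9) = 0.99116 N/mm
Series: 1/k_eq = 1/0.99116 + 1/57 = 1.0265; k_eq = 0.97422 N/mm
δ = F/k_eq = 25/0.97422 = 25.662 mm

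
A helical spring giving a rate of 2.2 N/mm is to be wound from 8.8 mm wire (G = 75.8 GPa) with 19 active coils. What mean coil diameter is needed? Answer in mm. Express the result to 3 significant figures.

D = (Gd⁴/(8N_a·k))^(1/3) = (75.8×10³·8.8⁴/(8·19·2.2))^(1/3)
  = (1.35936e+06)^(1/3) = 110.7757 mm

111 mm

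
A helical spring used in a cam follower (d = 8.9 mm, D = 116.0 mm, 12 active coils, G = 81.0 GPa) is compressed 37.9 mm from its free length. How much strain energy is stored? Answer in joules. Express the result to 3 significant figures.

k = Gd⁴/(8D³N_a) = (81.0×10³)(8.9⁴)/(8·116.0³·12) = 3.3916 N/mm
U = ½kδ² = 0.5 × 3.3916 × 37.9² = 2435.8 N·mm = 2.4358 J

2.44 J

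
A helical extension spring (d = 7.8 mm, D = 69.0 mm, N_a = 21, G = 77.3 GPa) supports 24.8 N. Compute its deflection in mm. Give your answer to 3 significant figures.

k = Gd⁴/(8D³N_a) = (77.3×10³)(7.8⁴)/(8·69.0³·21) = 5.1844 N/mm
δ = F/k = 24.8 / 5.1844 = 4.7836 mm

4.78 mm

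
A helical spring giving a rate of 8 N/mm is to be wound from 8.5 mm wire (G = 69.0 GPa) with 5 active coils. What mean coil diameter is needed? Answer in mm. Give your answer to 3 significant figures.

D = (Gd⁴/(8N_a·k))^(1/3) = (69.0×10³·8.5⁴/(8·5·8))^(1/3)
  = (1.12558e+06)^(1/3) = 104.0219 mm

104 mm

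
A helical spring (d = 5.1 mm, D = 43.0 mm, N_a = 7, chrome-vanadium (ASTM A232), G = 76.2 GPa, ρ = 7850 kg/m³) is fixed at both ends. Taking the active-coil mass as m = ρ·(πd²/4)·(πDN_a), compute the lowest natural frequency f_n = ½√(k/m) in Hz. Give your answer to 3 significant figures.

138 Hz

k = Gd⁴/(8D³N_a) = (76.2×10³)(5.1⁴)/(8·43.0³·7) = 11.578 N/mm = 11578 N/m
Wire length L = πDN_a = π·43.0·7 = 945.62 mm
m = ρ·(πd²/4)·L = 7850 × 20.428×10⁻⁶ m² × 0.94562 m = 0.15164 kg
f_n = ½√(k/m) = 0.5·√(11578/0.15164) = 0.5·√(76353) = 138.16 Hz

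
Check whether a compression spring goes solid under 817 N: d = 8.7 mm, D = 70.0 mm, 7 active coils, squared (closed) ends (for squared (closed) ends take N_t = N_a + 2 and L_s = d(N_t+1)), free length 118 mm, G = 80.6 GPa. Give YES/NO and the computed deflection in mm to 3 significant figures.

k = Gd⁴/(8D³N_a) = (80.6×10³)(8.7⁴)/(8·70.0³·7) = 24.04 N/mm
N_t = 9; L_s = 8.7·10 = 87 mm; δ_solid = L₀ − L_s = 118 − 87 = 31 mm
δ = F/k = 817/24.04 = 33.985 mm
δ ≥ δ_solid → spring goes solid

YES, δ = 34.0 mm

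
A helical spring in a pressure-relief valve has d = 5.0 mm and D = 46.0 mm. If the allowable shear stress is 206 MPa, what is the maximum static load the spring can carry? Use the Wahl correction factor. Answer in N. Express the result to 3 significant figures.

190 N

C = D/d = 46.0/5.0 = 9.2000
K_W = (4C−1)/(4C−4) + 0.615/C = 35.800/32.800 + 0.0668 = 1.1583
τ_max = K·8FD/(πd³) → F_max = τ_allow·πd³/(8DK)
F_max = 206·π·5.0³/(8·46.0·1.1583) = 80896/426.26 = 189.78 N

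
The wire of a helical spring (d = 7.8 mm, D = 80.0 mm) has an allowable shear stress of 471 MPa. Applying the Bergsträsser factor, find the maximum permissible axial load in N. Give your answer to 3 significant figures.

970 N

C = D/d = 80.0/7.8 = 10.2564
K_B = (4C+2)/(4C−3) = 43.026/38.026 = 1.1315
τ_max = K·8FD/(πd³) → F_max = τ_allow·πd³/(8DK)
F_max = 471·π·7.8³/(8·80.0·1.1315) = 7.0219e+05/724.15 = 969.67 N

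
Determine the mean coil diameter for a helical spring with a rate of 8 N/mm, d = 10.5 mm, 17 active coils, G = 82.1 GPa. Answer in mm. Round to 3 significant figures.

97.2 mm

D = (Gd⁴/(8N_a·k))^(1/3) = (82.1×10³·10.5⁴/(8·17·8))^(1/3)
  = (917216)^(1/3) = 97.1607 mm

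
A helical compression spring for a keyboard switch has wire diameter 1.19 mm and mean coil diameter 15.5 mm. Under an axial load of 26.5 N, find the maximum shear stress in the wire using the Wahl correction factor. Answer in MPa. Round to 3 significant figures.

689 MPa

Spring index C = D/d = 15.5/1.19 = 13.0252
K_W = (4C−1)/(4C−4) + 0.615/C = 51.101/48.101 + 0.0472 = 1.1096
τ₀ = 8FD/(πd³) = 8·26.5·15.5/(π·1.19³) = 3286/5.2941 = 620.69 MPa
τ_max = K·τ₀ = 1.1096 × 620.69 = 688.71 MPa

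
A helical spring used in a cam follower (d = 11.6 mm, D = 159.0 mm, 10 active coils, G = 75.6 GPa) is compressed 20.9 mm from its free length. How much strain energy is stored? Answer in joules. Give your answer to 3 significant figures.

0.930 J

k = Gd⁴/(8D³N_a) = (75.6×10³)(11.6⁴)/(8·159.0³·10) = 4.2567 N/mm
U = ½kδ² = 0.5 × 4.2567 × 20.9² = 929.68 N·mm = 0.92968 J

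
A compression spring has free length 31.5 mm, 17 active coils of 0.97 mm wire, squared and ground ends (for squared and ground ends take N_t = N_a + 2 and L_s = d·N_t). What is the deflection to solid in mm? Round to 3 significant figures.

N_t = 19; L_s = 0.97·19 = 18.43 mm
δ_solid = L₀ − L_s = 31.5 − 18.43 = 13.07 mm

13.1 mm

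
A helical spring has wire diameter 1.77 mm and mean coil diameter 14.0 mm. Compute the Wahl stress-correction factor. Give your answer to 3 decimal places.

C = D/d = 14.0/1.77 = 7.9096
K_W = (4C−1)/(4C−4) + 0.615/C = 30.638/27.638 + 0.0778 = 1.1863

1.186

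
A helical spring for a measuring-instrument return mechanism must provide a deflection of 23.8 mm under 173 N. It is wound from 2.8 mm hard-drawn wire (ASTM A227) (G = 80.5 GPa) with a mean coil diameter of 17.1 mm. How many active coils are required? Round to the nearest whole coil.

17

Required rate k = F/δ = 173/23.8 = 7.2689 N/mm
N_a = Gd⁴/(8D³k) = (80.5×10³ × 2.8⁴)/(8 × 17.1³ × 7.2689)
    = 4.94798e+06 / 290769 = 17.02 → 17 coils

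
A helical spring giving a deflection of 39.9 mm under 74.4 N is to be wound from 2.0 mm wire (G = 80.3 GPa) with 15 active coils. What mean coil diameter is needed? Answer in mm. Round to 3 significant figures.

17.9 mm

Required rate k = F/δ = 74.4/39.9 = 1.8647 N/mm
D = (Gd⁴/(8N_a·k))^(1/3) = (80.3×10³·2.0⁴/(8·15·1.8647))^(1/3)
  = (5741.88)^(1/3) = 17.9068 mm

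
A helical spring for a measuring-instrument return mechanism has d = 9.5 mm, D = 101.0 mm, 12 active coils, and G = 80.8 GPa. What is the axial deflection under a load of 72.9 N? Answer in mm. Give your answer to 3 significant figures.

k = Gd⁴/(8D³N_a) = (80.8×10³)(9.5⁴)/(8·101.0³·12) = 6.6538 N/mm
δ = F/k = 72.9 / 6.6538 = 10.956 mm

11.0 mm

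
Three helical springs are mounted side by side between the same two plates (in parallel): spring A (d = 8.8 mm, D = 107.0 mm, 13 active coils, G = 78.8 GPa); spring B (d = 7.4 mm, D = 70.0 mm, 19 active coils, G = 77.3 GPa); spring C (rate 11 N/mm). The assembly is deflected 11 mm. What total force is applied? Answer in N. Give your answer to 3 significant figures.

211 N

k_A = Gd⁴/(8D³N_a) = (78.8×10³)(8.8⁴)/(8·107.0³·13) = 3.7091 N/mm
k_B = Gd⁴/(8D³N_a) = (77.3×10³)(7.4⁴)/(8·70.0³·19) = 4.446 N/mm
Parallel: k_eq = 3.7091 + 4.446 + 11 = 19.155 N/mm
F = k_eq·δ = 19.155·11 = 210.71 N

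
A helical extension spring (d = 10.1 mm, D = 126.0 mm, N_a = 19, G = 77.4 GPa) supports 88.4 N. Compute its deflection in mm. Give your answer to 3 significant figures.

33.4 mm

k = Gd⁴/(8D³N_a) = (77.4×10³)(10.1⁴)/(8·126.0³·19) = 2.6489 N/mm
δ = F/k = 88.4 / 2.6489 = 33.372 mm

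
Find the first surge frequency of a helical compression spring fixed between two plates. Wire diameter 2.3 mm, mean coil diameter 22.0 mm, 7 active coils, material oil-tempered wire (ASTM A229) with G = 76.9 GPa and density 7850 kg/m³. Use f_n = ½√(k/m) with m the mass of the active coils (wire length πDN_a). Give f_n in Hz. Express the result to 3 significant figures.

239 Hz

k = Gd⁴/(8D³N_a) = (76.9×10³)(2.3⁴)/(8·22.0³·7) = 3.609 N/mm = 3609 N/m
Wire length L = πDN_a = π·22.0·7 = 483.81 mm
m = ρ·(πd²/4)·L = 7850 × 4.1548×10⁻⁶ m² × 0.48381 m = 0.015779 kg
f_n = ½√(k/m) = 0.5·√(3609/0.015779) = 0.5·√(2.2872e+05) = 239.12 Hz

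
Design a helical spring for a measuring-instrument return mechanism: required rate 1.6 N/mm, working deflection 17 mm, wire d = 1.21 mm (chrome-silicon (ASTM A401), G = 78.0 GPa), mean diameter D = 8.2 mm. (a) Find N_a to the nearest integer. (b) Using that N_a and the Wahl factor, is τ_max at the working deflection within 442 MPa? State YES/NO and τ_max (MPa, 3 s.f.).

N_a = Gd⁴/(8D³k) = (78.0×10³)(1.21⁴)/(8·8.2³·1.6) = 23.69 → N_a = 24
Actual rate k = Gd⁴/(8D³·24) = 1.5794 N/mm
Working load F = kδ = 1.5794·17 = 26.85 N
C = 8.2/1.21 = 6.7769; K_W = (4C−1)/(4C−4)+0.615/C = 1.2206
τ_max = K_W·8FD/(πd³) = 1.2206·316.48 = 386.28 MPa
τ_max ≤ 442 MPa → acceptable

(a) 24 coils; (b) YES, τ_max = 386 MPa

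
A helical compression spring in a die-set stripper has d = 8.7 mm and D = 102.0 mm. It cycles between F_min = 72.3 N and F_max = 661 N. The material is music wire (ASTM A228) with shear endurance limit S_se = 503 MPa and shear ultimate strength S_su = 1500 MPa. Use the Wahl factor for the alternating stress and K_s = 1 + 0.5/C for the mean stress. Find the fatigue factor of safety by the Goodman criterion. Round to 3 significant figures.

2.78

C = D/d = 102.0/8.7 = 11.7241; K_W = (4C−1)/(4C−4)+0.615/C = 1.1224; K_s = 1+0.5/C = 1.0426
F_a = (F_max−F_min)/2 = 294.35 N; F_m = (F_max+F_min)/2 = 366.65 N
τ_a = K_W·8F_aD/(πd³) = 1.1224 × 116.1 = 130.31 MPa
τ_m = K_s·8F_mD/(πd³) = 1.0426 × 144.62 = 150.79 MPa
Goodman: 1/n_f = τ_a/S_se + τ_m/S_su = 130.31/503 + 150.79/1500 = 0.25907 + 0.10053 = 0.3596
n_f = 1/0.3596 = 2.781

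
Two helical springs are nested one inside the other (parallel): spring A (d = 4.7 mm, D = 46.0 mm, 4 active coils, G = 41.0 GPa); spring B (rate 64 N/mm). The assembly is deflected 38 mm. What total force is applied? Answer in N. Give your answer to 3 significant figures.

k_A = Gd⁴/(8D³N_a) = (41.0×10³)(4.7⁴)/(8·46.0³·4) = 6.4232 N/mm
Parallel: k_eq = 6.4232 + 64 = 70.423 N/mm
F = k_eq·δ = 70.423·38 = 2676.1 N

2680 N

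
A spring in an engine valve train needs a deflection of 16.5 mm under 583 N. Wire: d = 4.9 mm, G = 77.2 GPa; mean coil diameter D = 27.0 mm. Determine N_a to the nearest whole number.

8

Required rate k = F/δ = 583/16.5 = 35.333 N/mm
N_a = Gd⁴/(8D³k) = (77.2×10³ × 4.9⁴)/(8 × 27.0³ × 35.333)
    = 4.45043e+07 / 5.56373e+06 = 7.999 → 8 coils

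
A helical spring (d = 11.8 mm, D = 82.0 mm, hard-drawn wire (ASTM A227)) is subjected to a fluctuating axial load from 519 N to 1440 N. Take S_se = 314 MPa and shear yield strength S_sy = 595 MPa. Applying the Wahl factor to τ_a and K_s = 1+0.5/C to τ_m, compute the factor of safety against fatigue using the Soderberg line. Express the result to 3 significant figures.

C = D/d = 82.0/11.8 = 6.9492; K_W = (4C−1)/(4C−4)+0.615/C = 1.2146; K_s = 1+0.5/C = 1.0720
F_a = (F_max−F_min)/2 = 460.5 N; F_m = (F_max+F_min)/2 = 979.5 N
τ_a = K_W·8F_aD/(πd³) = 1.2146 × 58.524 = 71.082 MPa
τ_m = K_s·8F_mD/(πd³) = 1.0720 × 124.48 = 133.44 MPa
Soderberg: 1/n_f = τ_a/S_se + τ_m/S_sy = 71.082/314 + 133.44/595 = 0.22638 + 0.22427 = 0.45065
n_f = 1/0.45065 = 2.219

2.22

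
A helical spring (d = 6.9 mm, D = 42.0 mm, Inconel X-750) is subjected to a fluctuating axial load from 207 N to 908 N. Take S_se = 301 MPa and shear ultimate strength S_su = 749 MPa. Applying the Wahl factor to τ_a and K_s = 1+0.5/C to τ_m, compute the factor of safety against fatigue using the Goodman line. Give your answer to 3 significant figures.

1.36

C = D/d = 42.0/6.9 = 6.0870; K_W = (4C−1)/(4C−4)+0.615/C = 1.2485; K_s = 1+0.5/C = 1.0821
F_a = (F_max−F_min)/2 = 350.5 N; F_m = (F_max+F_min)/2 = 557.5 N
τ_a = K_W·8F_aD/(πd³) = 1.2485 × 114.11 = 142.47 MPa
τ_m = K_s·8F_mD/(πd³) = 1.0821 × 181.5 = 196.41 MPa
Goodman: 1/n_f = τ_a/S_se + τ_m/S_su = 142.47/301 + 196.41/749 = 0.47331 + 0.26223 = 0.73554
n_f = 1/0.73554 = 1.36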